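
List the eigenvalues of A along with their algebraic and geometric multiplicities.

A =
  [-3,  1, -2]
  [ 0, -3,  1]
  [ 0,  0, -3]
λ = -3: alg = 3, geom = 1

Step 1 — factor the characteristic polynomial to read off the algebraic multiplicities:
  χ_A(x) = (x + 3)^3

Step 2 — compute geometric multiplicities via the rank-nullity identity g(λ) = n − rank(A − λI):
  rank(A − (-3)·I) = 2, so dim ker(A − (-3)·I) = n − 2 = 1

Summary:
  λ = -3: algebraic multiplicity = 3, geometric multiplicity = 1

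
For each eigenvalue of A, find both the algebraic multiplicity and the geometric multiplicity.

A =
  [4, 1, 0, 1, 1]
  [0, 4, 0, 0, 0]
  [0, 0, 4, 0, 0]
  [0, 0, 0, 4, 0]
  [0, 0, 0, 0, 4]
λ = 4: alg = 5, geom = 4

Step 1 — factor the characteristic polynomial to read off the algebraic multiplicities:
  χ_A(x) = (x - 4)^5

Step 2 — compute geometric multiplicities via the rank-nullity identity g(λ) = n − rank(A − λI):
  rank(A − (4)·I) = 1, so dim ker(A − (4)·I) = n − 1 = 4

Summary:
  λ = 4: algebraic multiplicity = 5, geometric multiplicity = 4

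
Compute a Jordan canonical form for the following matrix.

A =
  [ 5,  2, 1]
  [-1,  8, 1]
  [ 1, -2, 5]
J_2(6) ⊕ J_1(6)

The characteristic polynomial is
  det(x·I − A) = x^3 - 18*x^2 + 108*x - 216 = (x - 6)^3

Eigenvalues and multiplicities (the geometric multiplicity of λ is n − rank(A − λI), which equals the number of Jordan blocks for λ):
  λ = 6: algebraic multiplicity = 3, geometric multiplicity = 2

Determining the block sizes for each eigenvalue:
  λ = 6: 2 blocks summing to 3 forces exactly one block of size 2 and the rest size 1 → block sizes [2, 1]

Assembling the blocks gives a Jordan form
J =
  [6, 1, 0]
  [0, 6, 0]
  [0, 0, 6]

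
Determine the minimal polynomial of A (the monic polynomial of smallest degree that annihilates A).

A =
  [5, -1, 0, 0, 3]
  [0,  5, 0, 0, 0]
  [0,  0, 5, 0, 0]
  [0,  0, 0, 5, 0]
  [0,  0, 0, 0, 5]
x^2 - 10*x + 25

The characteristic polynomial is χ_A(x) = (x - 5)^5, so the eigenvalues are known. The minimal polynomial is
  m_A(x) = Π_λ (x − λ)^{k_λ}
where k_λ is the size of the *largest* Jordan block for λ (equivalently, the smallest k with (A − λI)^k v = 0 for every generalised eigenvector v of λ).

  λ = 5: largest Jordan block has size 2, contributing (x − 5)^2

So m_A(x) = (x - 5)^2 = x^2 - 10*x + 25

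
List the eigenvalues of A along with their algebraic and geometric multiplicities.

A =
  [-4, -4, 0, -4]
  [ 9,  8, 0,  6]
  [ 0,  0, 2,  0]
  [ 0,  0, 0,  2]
λ = 2: alg = 4, geom = 3

Step 1 — factor the characteristic polynomial to read off the algebraic multiplicities:
  χ_A(x) = (x - 2)^4

Step 2 — compute geometric multiplicities via the rank-nullity identity g(λ) = n − rank(A − λI):
  rank(A − (2)·I) = 1, so dim ker(A − (2)·I) = n − 1 = 3

Summary:
  λ = 2: algebraic multiplicity = 4, geometric multiplicity = 3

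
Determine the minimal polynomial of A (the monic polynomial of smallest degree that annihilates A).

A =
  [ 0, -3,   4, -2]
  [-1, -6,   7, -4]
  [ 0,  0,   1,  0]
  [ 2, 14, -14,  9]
x^3 - 3*x^2 + 3*x - 1

The characteristic polynomial is χ_A(x) = (x - 1)^4, so the eigenvalues are known. The minimal polynomial is
  m_A(x) = Π_λ (x − λ)^{k_λ}
where k_λ is the size of the *largest* Jordan block for λ (equivalently, the smallest k with (A − λI)^k v = 0 for every generalised eigenvector v of λ).

  λ = 1: largest Jordan block has size 3, contributing (x − 1)^3

So m_A(x) = (x - 1)^3 = x^3 - 3*x^2 + 3*x - 1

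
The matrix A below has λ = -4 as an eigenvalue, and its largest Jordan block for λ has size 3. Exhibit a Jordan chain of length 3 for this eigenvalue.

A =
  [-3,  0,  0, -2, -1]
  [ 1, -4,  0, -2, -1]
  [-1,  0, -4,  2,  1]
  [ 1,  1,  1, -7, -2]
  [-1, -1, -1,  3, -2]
A Jordan chain for λ = -4 of length 3:
v_1 = (-1, -1, 1, -1, 1)ᵀ
v_2 = (0, 0, 0, 1, -1)ᵀ
v_3 = (0, 1, 0, 0, 0)ᵀ

Let N = A − (-4)·I. We want v_3 with N^3 v_3 = 0 but N^2 v_3 ≠ 0; then v_{j-1} := N · v_j for j = 3, …, 2.

Pick v_3 = (0, 1, 0, 0, 0)ᵀ.
Then v_2 = N · v_3 = (0, 0, 0, 1, -1)ᵀ.
Then v_1 = N · v_2 = (-1, -1, 1, -1, 1)ᵀ.

Sanity check: (A − (-4)·I) v_1 = (0, 0, 0, 0, 0)ᵀ = 0. ✓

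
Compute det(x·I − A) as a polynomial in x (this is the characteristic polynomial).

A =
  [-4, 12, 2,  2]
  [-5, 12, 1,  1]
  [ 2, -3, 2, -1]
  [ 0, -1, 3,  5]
x^4 - 15*x^3 + 81*x^2 - 189*x + 162

Expanding det(x·I − A) (e.g. by cofactor expansion or by noting that A is similar to its Jordan form J, which has the same characteristic polynomial as A) gives
  χ_A(x) = x^4 - 15*x^3 + 81*x^2 - 189*x + 162
which factors as (x - 6)*(x - 3)^3. The eigenvalues (with algebraic multiplicities) are λ = 3 with multiplicity 3, λ = 6 with multiplicity 1.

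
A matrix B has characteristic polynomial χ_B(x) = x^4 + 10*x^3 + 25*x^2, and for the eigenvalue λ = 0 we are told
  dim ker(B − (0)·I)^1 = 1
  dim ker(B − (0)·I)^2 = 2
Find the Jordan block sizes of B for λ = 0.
Block sizes for λ = 0: [2]

From the dimensions of kernels of powers, the number of Jordan blocks of size at least j is d_j − d_{j−1} where d_j = dim ker(N^j) (with d_0 = 0). Computing the differences gives [1, 1].
The number of blocks of size exactly k is (#blocks of size ≥ k) − (#blocks of size ≥ k + 1), so the partition is: 1 block(s) of size 2.
In nonincreasing order the block sizes are [2].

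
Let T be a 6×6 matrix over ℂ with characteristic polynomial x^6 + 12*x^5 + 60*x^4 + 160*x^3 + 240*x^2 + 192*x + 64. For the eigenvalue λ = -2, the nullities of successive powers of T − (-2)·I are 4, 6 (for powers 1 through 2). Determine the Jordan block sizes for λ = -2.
Block sizes for λ = -2: [2, 2, 1, 1]

From the dimensions of kernels of powers, the number of Jordan blocks of size at least j is d_j − d_{j−1} where d_j = dim ker(N^j) (with d_0 = 0). Computing the differences gives [4, 2].
The number of blocks of size exactly k is (#blocks of size ≥ k) − (#blocks of size ≥ k + 1), so the partition is: 2 block(s) of size 1, 2 block(s) of size 2.
In nonincreasing order the block sizes are [2, 2, 1, 1].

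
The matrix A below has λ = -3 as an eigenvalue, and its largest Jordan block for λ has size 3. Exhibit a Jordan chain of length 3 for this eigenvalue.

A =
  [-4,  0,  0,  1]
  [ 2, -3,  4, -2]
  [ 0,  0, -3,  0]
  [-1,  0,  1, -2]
A Jordan chain for λ = -3 of length 3:
v_1 = (1, -2, 0, 1)ᵀ
v_2 = (0, 4, 0, 1)ᵀ
v_3 = (0, 0, 1, 0)ᵀ

Let N = A − (-3)·I. We want v_3 with N^3 v_3 = 0 but N^2 v_3 ≠ 0; then v_{j-1} := N · v_j for j = 3, …, 2.

Pick v_3 = (0, 0, 1, 0)ᵀ.
Then v_2 = N · v_3 = (0, 4, 0, 1)ᵀ.
Then v_1 = N · v_2 = (1, -2, 0, 1)ᵀ.

Sanity check: (A − (-3)·I) v_1 = (0, 0, 0, 0)ᵀ = 0. ✓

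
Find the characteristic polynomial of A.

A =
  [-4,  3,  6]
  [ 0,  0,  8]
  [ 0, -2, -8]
x^3 + 12*x^2 + 48*x + 64

Expanding det(x·I − A) (e.g. by cofactor expansion or by noting that A is similar to its Jordan form J, which has the same characteristic polynomial as A) gives
  χ_A(x) = x^3 + 12*x^2 + 48*x + 64
which factors as (x + 4)^3. The eigenvalues (with algebraic multiplicities) are λ = -4 with multiplicity 3.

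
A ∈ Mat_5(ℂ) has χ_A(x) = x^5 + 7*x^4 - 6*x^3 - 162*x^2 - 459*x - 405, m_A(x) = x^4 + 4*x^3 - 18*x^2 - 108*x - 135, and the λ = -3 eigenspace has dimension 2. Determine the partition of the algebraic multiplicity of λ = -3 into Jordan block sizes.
Block sizes for λ = -3: [3, 1]

Step 1 — from the characteristic polynomial, algebraic multiplicity of λ = -3 is 4. From dim ker(A − (-3)·I) = 2, there are exactly 2 Jordan blocks for λ = -3.
Step 2 — from the minimal polynomial, the factor (x + 3)^3 tells us the largest block for λ = -3 has size 3.
Step 3 — with total size 4, 2 blocks, and largest block 3, the block sizes (in nonincreasing order) are [3, 1].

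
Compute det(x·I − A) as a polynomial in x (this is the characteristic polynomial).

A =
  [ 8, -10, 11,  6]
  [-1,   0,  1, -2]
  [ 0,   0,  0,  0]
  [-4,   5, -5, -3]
x^4 - 5*x^3

Expanding det(x·I − A) (e.g. by cofactor expansion or by noting that A is similar to its Jordan form J, which has the same characteristic polynomial as A) gives
  χ_A(x) = x^4 - 5*x^3
which factors as x^3*(x - 5). The eigenvalues (with algebraic multiplicities) are λ = 0 with multiplicity 3, λ = 5 with multiplicity 1.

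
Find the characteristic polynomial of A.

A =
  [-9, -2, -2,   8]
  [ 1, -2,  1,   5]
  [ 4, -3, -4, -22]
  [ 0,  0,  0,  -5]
x^4 + 20*x^3 + 150*x^2 + 500*x + 625

Expanding det(x·I − A) (e.g. by cofactor expansion or by noting that A is similar to its Jordan form J, which has the same characteristic polynomial as A) gives
  χ_A(x) = x^4 + 20*x^3 + 150*x^2 + 500*x + 625
which factors as (x + 5)^4. The eigenvalues (with algebraic multiplicities) are λ = -5 with multiplicity 4.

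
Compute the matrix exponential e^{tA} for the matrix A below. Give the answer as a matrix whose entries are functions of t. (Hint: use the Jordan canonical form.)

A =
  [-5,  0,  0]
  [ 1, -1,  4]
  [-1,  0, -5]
e^{tA} =
  [exp(-5*t), 0, 0]
  [t*exp(-5*t), exp(-t), exp(-t) - exp(-5*t)]
  [-t*exp(-5*t), 0, exp(-5*t)]

Strategy: write A = P · J · P⁻¹ where J is a Jordan canonical form, so e^{tA} = P · e^{tJ} · P⁻¹, and e^{tJ} can be computed block-by-block.

A has Jordan form
J =
  [-5,  1,  0]
  [ 0, -5,  0]
  [ 0,  0, -1]
(up to reordering of blocks).

Per-block formulas:
  For a 1×1 block at λ = -1: exp(t · [-1]) = [e^(-1t)].
  For a 2×2 Jordan block J_2(-5): exp(t · J_2(-5)) = e^(-5t)·(I + t·N), where N is the 2×2 nilpotent shift.

After assembling e^{tJ} and conjugating by P, we get:

e^{tA} =
  [exp(-5*t), 0, 0]
  [t*exp(-5*t), exp(-t), exp(-t) - exp(-5*t)]
  [-t*exp(-5*t), 0, exp(-5*t)]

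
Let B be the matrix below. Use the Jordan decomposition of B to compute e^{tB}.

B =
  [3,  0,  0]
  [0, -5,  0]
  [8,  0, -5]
e^{tB} =
  [exp(3*t), 0, 0]
  [0, exp(-5*t), 0]
  [exp(3*t) - exp(-5*t), 0, exp(-5*t)]

Strategy: write B = P · J · P⁻¹ where J is a Jordan canonical form, so e^{tB} = P · e^{tJ} · P⁻¹, and e^{tJ} can be computed block-by-block.

B has Jordan form
J =
  [-5,  0, 0]
  [ 0, -5, 0]
  [ 0,  0, 3]
(up to reordering of blocks).

Per-block formulas:
  For a 1×1 block at λ = -5: exp(t · [-5]) = [e^(-5t)].
  For a 1×1 block at λ = 3: exp(t · [3]) = [e^(3t)].

After assembling e^{tJ} and conjugating by P, we get:

e^{tB} =
  [exp(3*t), 0, 0]
  [0, exp(-5*t), 0]
  [exp(3*t) - exp(-5*t), 0, exp(-5*t)]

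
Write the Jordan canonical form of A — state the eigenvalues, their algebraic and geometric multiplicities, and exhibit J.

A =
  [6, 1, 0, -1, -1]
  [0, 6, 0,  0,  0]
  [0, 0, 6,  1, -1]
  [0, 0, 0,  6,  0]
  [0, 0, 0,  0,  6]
J_2(6) ⊕ J_2(6) ⊕ J_1(6)

The characteristic polynomial is
  det(x·I − A) = x^5 - 30*x^4 + 360*x^3 - 2160*x^2 + 6480*x - 7776 = (x - 6)^5

Eigenvalues and multiplicities (the geometric multiplicity of λ is n − rank(A − λI), which equals the number of Jordan blocks for λ):
  λ = 6: algebraic multiplicity = 5, geometric multiplicity = 3

Determining the block sizes for each eigenvalue:
  λ = 6: with am = 5 and gm = 3, the partition is not yet determined (e.g. several partitions of 5 into 3 parts exist). Let N = A − (6)·I. Computing rank(N^1) = 2, rank(N^2) = 0; the number of blocks of size ≥ j is rank(N^{j−1}) − rank(N^j), giving [3, 2]. So we have 2 block(s) of size 2, 1 block(s) of size 1 → block sizes [2, 2, 1]

Assembling the blocks gives a Jordan form
J =
  [6, 1, 0, 0, 0]
  [0, 6, 0, 0, 0]
  [0, 0, 6, 1, 0]
  [0, 0, 0, 6, 0]
  [0, 0, 0, 0, 6]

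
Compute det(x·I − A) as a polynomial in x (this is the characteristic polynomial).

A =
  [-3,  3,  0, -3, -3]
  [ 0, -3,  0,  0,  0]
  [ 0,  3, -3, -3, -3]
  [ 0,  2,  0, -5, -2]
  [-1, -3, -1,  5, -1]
x^5 + 15*x^4 + 90*x^3 + 270*x^2 + 405*x + 243

Expanding det(x·I − A) (e.g. by cofactor expansion or by noting that A is similar to its Jordan form J, which has the same characteristic polynomial as A) gives
  χ_A(x) = x^5 + 15*x^4 + 90*x^3 + 270*x^2 + 405*x + 243
which factors as (x + 3)^5. The eigenvalues (with algebraic multiplicities) are λ = -3 with multiplicity 5.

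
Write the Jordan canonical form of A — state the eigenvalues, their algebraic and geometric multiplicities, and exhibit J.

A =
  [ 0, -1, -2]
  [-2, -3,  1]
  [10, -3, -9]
J_3(-4)

The characteristic polynomial is
  det(x·I − A) = x^3 + 12*x^2 + 48*x + 64 = (x + 4)^3

Eigenvalues and multiplicities (the geometric multiplicity of λ is n − rank(A − λI), which equals the number of Jordan blocks for λ):
  λ = -4: algebraic multiplicity = 3, geometric multiplicity = 1

Determining the block sizes for each eigenvalue:
  λ = -4: one block (gm = 1), so the single block has size am = 3 → block sizes [3]

Assembling the blocks gives a Jordan form
J =
  [-4,  1,  0]
  [ 0, -4,  1]
  [ 0,  0, -4]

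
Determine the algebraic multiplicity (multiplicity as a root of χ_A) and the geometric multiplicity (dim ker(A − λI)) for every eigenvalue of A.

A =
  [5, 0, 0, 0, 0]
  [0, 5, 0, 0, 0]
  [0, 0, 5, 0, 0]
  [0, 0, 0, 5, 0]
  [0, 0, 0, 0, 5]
λ = 5: alg = 5, geom = 5

Step 1 — factor the characteristic polynomial to read off the algebraic multiplicities:
  χ_A(x) = (x - 5)^5

Step 2 — compute geometric multiplicities via the rank-nullity identity g(λ) = n − rank(A − λI):
  rank(A − (5)·I) = 0, so dim ker(A − (5)·I) = n − 0 = 5

Summary:
  λ = 5: algebraic multiplicity = 5, geometric multiplicity = 5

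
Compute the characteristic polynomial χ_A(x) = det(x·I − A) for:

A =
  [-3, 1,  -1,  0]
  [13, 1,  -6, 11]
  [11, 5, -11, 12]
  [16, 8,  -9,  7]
x^4 + 6*x^3 - 24*x^2 - 224*x - 384

Expanding det(x·I − A) (e.g. by cofactor expansion or by noting that A is similar to its Jordan form J, which has the same characteristic polynomial as A) gives
  χ_A(x) = x^4 + 6*x^3 - 24*x^2 - 224*x - 384
which factors as (x - 6)*(x + 4)^3. The eigenvalues (with algebraic multiplicities) are λ = -4 with multiplicity 3, λ = 6 with multiplicity 1.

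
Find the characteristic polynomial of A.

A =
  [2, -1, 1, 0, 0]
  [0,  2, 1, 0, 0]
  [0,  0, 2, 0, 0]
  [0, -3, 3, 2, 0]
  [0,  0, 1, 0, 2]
x^5 - 10*x^4 + 40*x^3 - 80*x^2 + 80*x - 32

Expanding det(x·I − A) (e.g. by cofactor expansion or by noting that A is similar to its Jordan form J, which has the same characteristic polynomial as A) gives
  χ_A(x) = x^5 - 10*x^4 + 40*x^3 - 80*x^2 + 80*x - 32
which factors as (x - 2)^5. The eigenvalues (with algebraic multiplicities) are λ = 2 with multiplicity 5.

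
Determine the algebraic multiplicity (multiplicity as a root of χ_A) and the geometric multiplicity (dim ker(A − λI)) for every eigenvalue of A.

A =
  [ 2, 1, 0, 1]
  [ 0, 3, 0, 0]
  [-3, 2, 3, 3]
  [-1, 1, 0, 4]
λ = 3: alg = 4, geom = 2

Step 1 — factor the characteristic polynomial to read off the algebraic multiplicities:
  χ_A(x) = (x - 3)^4

Step 2 — compute geometric multiplicities via the rank-nullity identity g(λ) = n − rank(A − λI):
  rank(A − (3)·I) = 2, so dim ker(A − (3)·I) = n − 2 = 2

Summary:
  λ = 3: algebraic multiplicity = 4, geometric multiplicity = 2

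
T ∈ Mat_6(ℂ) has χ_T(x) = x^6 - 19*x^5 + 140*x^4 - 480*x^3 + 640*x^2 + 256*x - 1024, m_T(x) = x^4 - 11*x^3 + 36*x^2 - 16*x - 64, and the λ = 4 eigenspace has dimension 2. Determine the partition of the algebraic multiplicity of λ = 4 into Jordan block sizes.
Block sizes for λ = 4: [3, 2]

Step 1 — from the characteristic polynomial, algebraic multiplicity of λ = 4 is 5. From dim ker(T − (4)·I) = 2, there are exactly 2 Jordan blocks for λ = 4.
Step 2 — from the minimal polynomial, the factor (x − 4)^3 tells us the largest block for λ = 4 has size 3.
Step 3 — with total size 5, 2 blocks, and largest block 3, the block sizes (in nonincreasing order) are [3, 2].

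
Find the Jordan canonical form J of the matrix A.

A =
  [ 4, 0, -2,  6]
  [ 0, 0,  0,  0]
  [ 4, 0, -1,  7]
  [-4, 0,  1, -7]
J_1(-4) ⊕ J_2(0) ⊕ J_1(0)

The characteristic polynomial is
  det(x·I − A) = x^4 + 4*x^3 = x^3*(x + 4)

Eigenvalues and multiplicities (the geometric multiplicity of λ is n − rank(A − λI), which equals the number of Jordan blocks for λ):
  λ = -4: algebraic multiplicity = 1, geometric multiplicity = 1
  λ = 0: algebraic multiplicity = 3, geometric multiplicity = 2

Determining the block sizes for each eigenvalue:
  λ = -4: one block (gm = 1), so the single block has size am = 1 → block sizes [1]
  λ = 0: 2 blocks summing to 3 forces exactly one block of size 2 and the rest size 1 → block sizes [2, 1]

Assembling the blocks gives a Jordan form
J =
  [-4, 0, 0, 0]
  [ 0, 0, 1, 0]
  [ 0, 0, 0, 0]
  [ 0, 0, 0, 0]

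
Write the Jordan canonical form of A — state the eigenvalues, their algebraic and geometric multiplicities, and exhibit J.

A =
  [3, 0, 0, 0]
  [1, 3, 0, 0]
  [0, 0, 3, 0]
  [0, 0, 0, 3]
J_2(3) ⊕ J_1(3) ⊕ J_1(3)

The characteristic polynomial is
  det(x·I − A) = x^4 - 12*x^3 + 54*x^2 - 108*x + 81 = (x - 3)^4

Eigenvalues and multiplicities (the geometric multiplicity of λ is n − rank(A − λI), which equals the number of Jordan blocks for λ):
  λ = 3: algebraic multiplicity = 4, geometric multiplicity = 3

Determining the block sizes for each eigenvalue:
  λ = 3: 3 blocks summing to 4 forces exactly one block of size 2 and the rest size 1 → block sizes [2, 1, 1]

Assembling the blocks gives a Jordan form
J =
  [3, 1, 0, 0]
  [0, 3, 0, 0]
  [0, 0, 3, 0]
  [0, 0, 0, 3]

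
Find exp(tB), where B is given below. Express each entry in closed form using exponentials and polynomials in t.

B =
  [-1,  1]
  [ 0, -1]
e^{tB} =
  [exp(-t), t*exp(-t)]
  [0, exp(-t)]

Strategy: write B = P · J · P⁻¹ where J is a Jordan canonical form, so e^{tB} = P · e^{tJ} · P⁻¹, and e^{tJ} can be computed block-by-block.

B has Jordan form
J =
  [-1,  1]
  [ 0, -1]
(up to reordering of blocks).

Per-block formulas:
  For a 2×2 Jordan block J_2(-1): exp(t · J_2(-1)) = e^(-1t)·(I + t·N), where N is the 2×2 nilpotent shift.

After assembling e^{tJ} and conjugating by P, we get:

e^{tB} =
  [exp(-t), t*exp(-t)]
  [0, exp(-t)]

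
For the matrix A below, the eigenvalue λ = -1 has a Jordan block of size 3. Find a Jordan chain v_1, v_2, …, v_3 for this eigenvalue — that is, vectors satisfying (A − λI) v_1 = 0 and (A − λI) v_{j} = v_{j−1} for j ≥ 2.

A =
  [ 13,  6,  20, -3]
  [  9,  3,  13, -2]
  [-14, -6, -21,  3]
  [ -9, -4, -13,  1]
A Jordan chain for λ = -1 of length 3:
v_1 = (-3, -2, 3, 2)ᵀ
v_2 = (14, 9, -14, -9)ᵀ
v_3 = (1, 0, 0, 0)ᵀ

Let N = A − (-1)·I. We want v_3 with N^3 v_3 = 0 but N^2 v_3 ≠ 0; then v_{j-1} := N · v_j for j = 3, …, 2.

Pick v_3 = (1, 0, 0, 0)ᵀ.
Then v_2 = N · v_3 = (14, 9, -14, -9)ᵀ.
Then v_1 = N · v_2 = (-3, -2, 3, 2)ᵀ.

Sanity check: (A − (-1)·I) v_1 = (0, 0, 0, 0)ᵀ = 0. ✓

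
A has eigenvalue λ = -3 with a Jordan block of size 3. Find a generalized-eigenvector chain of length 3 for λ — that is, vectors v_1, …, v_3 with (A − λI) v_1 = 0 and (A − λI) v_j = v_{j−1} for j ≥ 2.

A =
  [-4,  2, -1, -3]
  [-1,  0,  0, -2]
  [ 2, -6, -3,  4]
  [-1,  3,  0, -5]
A Jordan chain for λ = -3 of length 3:
v_1 = (1, 1, -2, 1)ᵀ
v_2 = (2, 3, -6, 3)ᵀ
v_3 = (0, 1, 0, 0)ᵀ

Let N = A − (-3)·I. We want v_3 with N^3 v_3 = 0 but N^2 v_3 ≠ 0; then v_{j-1} := N · v_j for j = 3, …, 2.

Pick v_3 = (0, 1, 0, 0)ᵀ.
Then v_2 = N · v_3 = (2, 3, -6, 3)ᵀ.
Then v_1 = N · v_2 = (1, 1, -2, 1)ᵀ.

Sanity check: (A − (-3)·I) v_1 = (0, 0, 0, 0)ᵀ = 0. ✓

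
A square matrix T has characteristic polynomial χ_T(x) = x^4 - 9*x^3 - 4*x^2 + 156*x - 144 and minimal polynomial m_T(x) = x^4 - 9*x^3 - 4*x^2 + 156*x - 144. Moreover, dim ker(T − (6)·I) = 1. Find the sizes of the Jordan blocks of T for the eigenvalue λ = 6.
Block sizes for λ = 6: [2]

Step 1 — from the characteristic polynomial, algebraic multiplicity of λ = 6 is 2. From dim ker(T − (6)·I) = 1, there are exactly 1 Jordan blocks for λ = 6.
Step 2 — from the minimal polynomial, the factor (x − 6)^2 tells us the largest block for λ = 6 has size 2.
Step 3 — with total size 2, 1 blocks, and largest block 2, the block sizes (in nonincreasing order) are [2].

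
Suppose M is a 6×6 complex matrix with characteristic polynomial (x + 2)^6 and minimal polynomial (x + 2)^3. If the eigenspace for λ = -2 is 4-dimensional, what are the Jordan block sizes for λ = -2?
Block sizes for λ = -2: [3, 1, 1, 1]

Step 1 — from the characteristic polynomial, algebraic multiplicity of λ = -2 is 6. From dim ker(M − (-2)·I) = 4, there are exactly 4 Jordan blocks for λ = -2.
Step 2 — from the minimal polynomial, the factor (x + 2)^3 tells us the largest block for λ = -2 has size 3.
Step 3 — with total size 6, 4 blocks, and largest block 3, the block sizes (in nonincreasing order) are [3, 1, 1, 1].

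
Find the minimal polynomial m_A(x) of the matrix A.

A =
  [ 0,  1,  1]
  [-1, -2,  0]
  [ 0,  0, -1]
x^3 + 3*x^2 + 3*x + 1

The characteristic polynomial is χ_A(x) = (x + 1)^3, so the eigenvalues are known. The minimal polynomial is
  m_A(x) = Π_λ (x − λ)^{k_λ}
where k_λ is the size of the *largest* Jordan block for λ (equivalently, the smallest k with (A − λI)^k v = 0 for every generalised eigenvector v of λ).

  λ = -1: largest Jordan block has size 3, contributing (x + 1)^3

So m_A(x) = (x + 1)^3 = x^3 + 3*x^2 + 3*x + 1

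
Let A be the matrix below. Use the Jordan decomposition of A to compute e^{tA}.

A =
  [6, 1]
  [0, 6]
e^{tA} =
  [exp(6*t), t*exp(6*t)]
  [0, exp(6*t)]

Strategy: write A = P · J · P⁻¹ where J is a Jordan canonical form, so e^{tA} = P · e^{tJ} · P⁻¹, and e^{tJ} can be computed block-by-block.

A has Jordan form
J =
  [6, 1]
  [0, 6]
(up to reordering of blocks).

Per-block formulas:
  For a 2×2 Jordan block J_2(6): exp(t · J_2(6)) = e^(6t)·(I + t·N), where N is the 2×2 nilpotent shift.

After assembling e^{tJ} and conjugating by P, we get:

e^{tA} =
  [exp(6*t), t*exp(6*t)]
  [0, exp(6*t)]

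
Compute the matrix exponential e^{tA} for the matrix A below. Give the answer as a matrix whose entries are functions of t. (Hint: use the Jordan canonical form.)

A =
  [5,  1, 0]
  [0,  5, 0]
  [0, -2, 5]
e^{tA} =
  [exp(5*t), t*exp(5*t), 0]
  [0, exp(5*t), 0]
  [0, -2*t*exp(5*t), exp(5*t)]

Strategy: write A = P · J · P⁻¹ where J is a Jordan canonical form, so e^{tA} = P · e^{tJ} · P⁻¹, and e^{tJ} can be computed block-by-block.

A has Jordan form
J =
  [5, 1, 0]
  [0, 5, 0]
  [0, 0, 5]
(up to reordering of blocks).

Per-block formulas:
  For a 2×2 Jordan block J_2(5): exp(t · J_2(5)) = e^(5t)·(I + t·N), where N is the 2×2 nilpotent shift.
  For a 1×1 block at λ = 5: exp(t · [5]) = [e^(5t)].

After assembling e^{tJ} and conjugating by P, we get:

e^{tA} =
  [exp(5*t), t*exp(5*t), 0]
  [0, exp(5*t), 0]
  [0, -2*t*exp(5*t), exp(5*t)]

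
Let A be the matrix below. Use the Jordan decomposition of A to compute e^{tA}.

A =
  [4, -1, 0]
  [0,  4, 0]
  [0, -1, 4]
e^{tA} =
  [exp(4*t), -t*exp(4*t), 0]
  [0, exp(4*t), 0]
  [0, -t*exp(4*t), exp(4*t)]

Strategy: write A = P · J · P⁻¹ where J is a Jordan canonical form, so e^{tA} = P · e^{tJ} · P⁻¹, and e^{tJ} can be computed block-by-block.

A has Jordan form
J =
  [4, 1, 0]
  [0, 4, 0]
  [0, 0, 4]
(up to reordering of blocks).

Per-block formulas:
  For a 1×1 block at λ = 4: exp(t · [4]) = [e^(4t)].
  For a 2×2 Jordan block J_2(4): exp(t · J_2(4)) = e^(4t)·(I + t·N), where N is the 2×2 nilpotent shift.

After assembling e^{tJ} and conjugating by P, we get:

e^{tA} =
  [exp(4*t), -t*exp(4*t), 0]
  [0, exp(4*t), 0]
  [0, -t*exp(4*t), exp(4*t)]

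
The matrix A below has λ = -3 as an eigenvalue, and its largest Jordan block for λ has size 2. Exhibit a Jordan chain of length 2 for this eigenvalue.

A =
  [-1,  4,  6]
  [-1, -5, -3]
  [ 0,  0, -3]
A Jordan chain for λ = -3 of length 2:
v_1 = (2, -1, 0)ᵀ
v_2 = (1, 0, 0)ᵀ

Let N = A − (-3)·I. We want v_2 with N^2 v_2 = 0 but N^1 v_2 ≠ 0; then v_{j-1} := N · v_j for j = 2, …, 2.

Pick v_2 = (1, 0, 0)ᵀ.
Then v_1 = N · v_2 = (2, -1, 0)ᵀ.

Sanity check: (A − (-3)·I) v_1 = (0, 0, 0)ᵀ = 0. ✓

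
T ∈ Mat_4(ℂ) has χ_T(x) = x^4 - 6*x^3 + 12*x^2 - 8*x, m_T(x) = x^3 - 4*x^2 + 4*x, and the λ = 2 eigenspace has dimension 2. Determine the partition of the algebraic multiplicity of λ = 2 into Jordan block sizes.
Block sizes for λ = 2: [2, 1]

Step 1 — from the characteristic polynomial, algebraic multiplicity of λ = 2 is 3. From dim ker(T − (2)·I) = 2, there are exactly 2 Jordan blocks for λ = 2.
Step 2 — from the minimal polynomial, the factor (x − 2)^2 tells us the largest block for λ = 2 has size 2.
Step 3 — with total size 3, 2 blocks, and largest block 2, the block sizes (in nonincreasing order) are [2, 1].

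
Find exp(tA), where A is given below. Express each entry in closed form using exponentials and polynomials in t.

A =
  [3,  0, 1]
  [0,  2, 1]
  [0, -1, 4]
e^{tA} =
  [exp(3*t), -t^2*exp(3*t)/2, t^2*exp(3*t)/2 + t*exp(3*t)]
  [0, -t*exp(3*t) + exp(3*t), t*exp(3*t)]
  [0, -t*exp(3*t), t*exp(3*t) + exp(3*t)]

Strategy: write A = P · J · P⁻¹ where J is a Jordan canonical form, so e^{tA} = P · e^{tJ} · P⁻¹, and e^{tJ} can be computed block-by-block.

A has Jordan form
J =
  [3, 1, 0]
  [0, 3, 1]
  [0, 0, 3]
(up to reordering of blocks).

Per-block formulas:
  For a 3×3 Jordan block J_3(3): exp(t · J_3(3)) = e^(3t)·(I + t·N + (t^2/2)·N^2), where N is the 3×3 nilpotent shift.

After assembling e^{tJ} and conjugating by P, we get:

e^{tA} =
  [exp(3*t), -t^2*exp(3*t)/2, t^2*exp(3*t)/2 + t*exp(3*t)]
  [0, -t*exp(3*t) + exp(3*t), t*exp(3*t)]
  [0, -t*exp(3*t), t*exp(3*t) + exp(3*t)]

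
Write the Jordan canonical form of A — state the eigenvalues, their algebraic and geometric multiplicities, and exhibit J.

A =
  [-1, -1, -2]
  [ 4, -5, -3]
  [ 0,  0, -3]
J_3(-3)

The characteristic polynomial is
  det(x·I − A) = x^3 + 9*x^2 + 27*x + 27 = (x + 3)^3

Eigenvalues and multiplicities (the geometric multiplicity of λ is n − rank(A − λI), which equals the number of Jordan blocks for λ):
  λ = -3: algebraic multiplicity = 3, geometric multiplicity = 1

Determining the block sizes for each eigenvalue:
  λ = -3: one block (gm = 1), so the single block has size am = 3 → block sizes [3]

Assembling the blocks gives a Jordan form
J =
  [-3,  1,  0]
  [ 0, -3,  1]
  [ 0,  0, -3]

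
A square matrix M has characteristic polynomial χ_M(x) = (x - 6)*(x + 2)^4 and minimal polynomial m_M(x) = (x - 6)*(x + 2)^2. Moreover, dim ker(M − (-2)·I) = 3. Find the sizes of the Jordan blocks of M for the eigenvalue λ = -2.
Block sizes for λ = -2: [2, 1, 1]

Step 1 — from the characteristic polynomial, algebraic multiplicity of λ = -2 is 4. From dim ker(M − (-2)·I) = 3, there are exactly 3 Jordan blocks for λ = -2.
Step 2 — from the minimal polynomial, the factor (x + 2)^2 tells us the largest block for λ = -2 has size 2.
Step 3 — with total size 4, 3 blocks, and largest block 2, the block sizes (in nonincreasing order) are [2, 1, 1].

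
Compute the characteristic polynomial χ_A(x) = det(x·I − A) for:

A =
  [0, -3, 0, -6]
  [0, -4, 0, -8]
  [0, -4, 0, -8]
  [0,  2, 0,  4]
x^4

Expanding det(x·I − A) (e.g. by cofactor expansion or by noting that A is similar to its Jordan form J, which has the same characteristic polynomial as A) gives
  χ_A(x) = x^4
which factors as x^4. The eigenvalues (with algebraic multiplicities) are λ = 0 with multiplicity 4.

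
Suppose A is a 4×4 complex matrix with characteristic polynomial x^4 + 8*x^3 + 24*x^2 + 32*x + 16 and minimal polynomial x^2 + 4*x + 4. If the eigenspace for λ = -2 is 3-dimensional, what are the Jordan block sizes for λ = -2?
Block sizes for λ = -2: [2, 1, 1]

Step 1 — from the characteristic polynomial, algebraic multiplicity of λ = -2 is 4. From dim ker(A − (-2)·I) = 3, there are exactly 3 Jordan blocks for λ = -2.
Step 2 — from the minimal polynomial, the factor (x + 2)^2 tells us the largest block for λ = -2 has size 2.
Step 3 — with total size 4, 3 blocks, and largest block 2, the block sizes (in nonincreasing order) are [2, 1, 1].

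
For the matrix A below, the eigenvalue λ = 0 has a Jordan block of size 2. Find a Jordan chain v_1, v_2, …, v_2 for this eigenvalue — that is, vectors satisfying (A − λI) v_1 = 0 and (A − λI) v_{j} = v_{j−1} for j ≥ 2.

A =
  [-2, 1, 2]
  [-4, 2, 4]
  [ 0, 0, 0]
A Jordan chain for λ = 0 of length 2:
v_1 = (-2, -4, 0)ᵀ
v_2 = (1, 0, 0)ᵀ

Let N = A − (0)·I. We want v_2 with N^2 v_2 = 0 but N^1 v_2 ≠ 0; then v_{j-1} := N · v_j for j = 2, …, 2.

Pick v_2 = (1, 0, 0)ᵀ.
Then v_1 = N · v_2 = (-2, -4, 0)ᵀ.

Sanity check: (A − (0)·I) v_1 = (0, 0, 0)ᵀ = 0. ✓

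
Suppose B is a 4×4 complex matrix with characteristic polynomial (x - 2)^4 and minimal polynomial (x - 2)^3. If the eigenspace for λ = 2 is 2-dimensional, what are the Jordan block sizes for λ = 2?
Block sizes for λ = 2: [3, 1]

Step 1 — from the characteristic polynomial, algebraic multiplicity of λ = 2 is 4. From dim ker(B − (2)·I) = 2, there are exactly 2 Jordan blocks for λ = 2.
Step 2 — from the minimal polynomial, the factor (x − 2)^3 tells us the largest block for λ = 2 has size 3.
Step 3 — with total size 4, 2 blocks, and largest block 3, the block sizes (in nonincreasing order) are [3, 1].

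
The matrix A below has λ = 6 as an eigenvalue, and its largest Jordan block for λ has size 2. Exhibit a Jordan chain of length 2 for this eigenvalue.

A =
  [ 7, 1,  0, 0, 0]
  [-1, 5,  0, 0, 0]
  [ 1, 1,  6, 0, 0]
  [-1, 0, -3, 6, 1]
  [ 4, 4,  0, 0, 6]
A Jordan chain for λ = 6 of length 2:
v_1 = (1, -1, 1, -1, 4)ᵀ
v_2 = (1, 0, 0, 0, 0)ᵀ

Let N = A − (6)·I. We want v_2 with N^2 v_2 = 0 but N^1 v_2 ≠ 0; then v_{j-1} := N · v_j for j = 2, …, 2.

Pick v_2 = (1, 0, 0, 0, 0)ᵀ.
Then v_1 = N · v_2 = (1, -1, 1, -1, 4)ᵀ.

Sanity check: (A − (6)·I) v_1 = (0, 0, 0, 0, 0)ᵀ = 0. ✓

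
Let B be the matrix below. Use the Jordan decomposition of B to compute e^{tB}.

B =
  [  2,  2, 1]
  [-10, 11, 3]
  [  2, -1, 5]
e^{tB} =
  [-t^2*exp(6*t) - 4*t*exp(6*t) + exp(6*t), t^2*exp(6*t)/2 + 2*t*exp(6*t), t^2*exp(6*t)/2 + t*exp(6*t)]
  [-2*t^2*exp(6*t) - 10*t*exp(6*t), t^2*exp(6*t) + 5*t*exp(6*t) + exp(6*t), t^2*exp(6*t) + 3*t*exp(6*t)]
  [2*t*exp(6*t), -t*exp(6*t), -t*exp(6*t) + exp(6*t)]

Strategy: write B = P · J · P⁻¹ where J is a Jordan canonical form, so e^{tB} = P · e^{tJ} · P⁻¹, and e^{tJ} can be computed block-by-block.

B has Jordan form
J =
  [6, 1, 0]
  [0, 6, 1]
  [0, 0, 6]
(up to reordering of blocks).

Per-block formulas:
  For a 3×3 Jordan block J_3(6): exp(t · J_3(6)) = e^(6t)·(I + t·N + (t^2/2)·N^2), where N is the 3×3 nilpotent shift.

After assembling e^{tJ} and conjugating by P, we get:

e^{tB} =
  [-t^2*exp(6*t) - 4*t*exp(6*t) + exp(6*t), t^2*exp(6*t)/2 + 2*t*exp(6*t), t^2*exp(6*t)/2 + t*exp(6*t)]
  [-2*t^2*exp(6*t) - 10*t*exp(6*t), t^2*exp(6*t) + 5*t*exp(6*t) + exp(6*t), t^2*exp(6*t) + 3*t*exp(6*t)]
  [2*t*exp(6*t), -t*exp(6*t), -t*exp(6*t) + exp(6*t)]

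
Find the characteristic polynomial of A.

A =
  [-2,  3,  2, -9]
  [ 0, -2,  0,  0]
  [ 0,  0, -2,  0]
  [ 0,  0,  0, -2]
x^4 + 8*x^3 + 24*x^2 + 32*x + 16

Expanding det(x·I − A) (e.g. by cofactor expansion or by noting that A is similar to its Jordan form J, which has the same characteristic polynomial as A) gives
  χ_A(x) = x^4 + 8*x^3 + 24*x^2 + 32*x + 16
which factors as (x + 2)^4. The eigenvalues (with algebraic multiplicities) are λ = -2 with multiplicity 4.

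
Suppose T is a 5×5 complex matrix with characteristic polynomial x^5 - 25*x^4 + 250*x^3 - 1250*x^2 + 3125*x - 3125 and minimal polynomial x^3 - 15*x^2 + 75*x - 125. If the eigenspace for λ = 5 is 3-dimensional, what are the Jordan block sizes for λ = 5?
Block sizes for λ = 5: [3, 1, 1]

Step 1 — from the characteristic polynomial, algebraic multiplicity of λ = 5 is 5. From dim ker(T − (5)·I) = 3, there are exactly 3 Jordan blocks for λ = 5.
Step 2 — from the minimal polynomial, the factor (x − 5)^3 tells us the largest block for λ = 5 has size 3.
Step 3 — with total size 5, 3 blocks, and largest block 3, the block sizes (in nonincreasing order) are [3, 1, 1].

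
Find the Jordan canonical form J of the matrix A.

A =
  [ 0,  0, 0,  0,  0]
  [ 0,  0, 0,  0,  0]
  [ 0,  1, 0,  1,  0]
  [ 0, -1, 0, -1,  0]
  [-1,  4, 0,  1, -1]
J_2(-1) ⊕ J_1(0) ⊕ J_1(0) ⊕ J_1(0)

The characteristic polynomial is
  det(x·I − A) = x^5 + 2*x^4 + x^3 = x^3*(x + 1)^2

Eigenvalues and multiplicities (the geometric multiplicity of λ is n − rank(A − λI), which equals the number of Jordan blocks for λ):
  λ = -1: algebraic multiplicity = 2, geometric multiplicity = 1
  λ = 0: algebraic multiplicity = 3, geometric multiplicity = 3

Determining the block sizes for each eigenvalue:
  λ = -1: one block (gm = 1), so the single block has size am = 2 → block sizes [2]
  λ = 0: gm = am = 3, so every block has size 1 → block sizes [1, 1, 1]

Assembling the blocks gives a Jordan form
J =
  [-1,  1, 0, 0, 0]
  [ 0, -1, 0, 0, 0]
  [ 0,  0, 0, 0, 0]
  [ 0,  0, 0, 0, 0]
  [ 0,  0, 0, 0, 0]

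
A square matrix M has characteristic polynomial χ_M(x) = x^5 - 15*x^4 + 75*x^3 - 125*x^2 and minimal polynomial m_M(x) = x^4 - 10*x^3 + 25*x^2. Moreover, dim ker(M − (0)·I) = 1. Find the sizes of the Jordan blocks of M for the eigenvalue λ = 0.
Block sizes for λ = 0: [2]

Step 1 — from the characteristic polynomial, algebraic multiplicity of λ = 0 is 2. From dim ker(M − (0)·I) = 1, there are exactly 1 Jordan blocks for λ = 0.
Step 2 — from the minimal polynomial, the factor (x − 0)^2 tells us the largest block for λ = 0 has size 2.
Step 3 — with total size 2, 1 blocks, and largest block 2, the block sizes (in nonincreasing order) are [2].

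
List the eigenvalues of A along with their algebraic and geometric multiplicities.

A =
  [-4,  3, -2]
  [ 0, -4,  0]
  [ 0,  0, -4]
λ = -4: alg = 3, geom = 2

Step 1 — factor the characteristic polynomial to read off the algebraic multiplicities:
  χ_A(x) = (x + 4)^3

Step 2 — compute geometric multiplicities via the rank-nullity identity g(λ) = n − rank(A − λI):
  rank(A − (-4)·I) = 1, so dim ker(A − (-4)·I) = n − 1 = 2

Summary:
  λ = -4: algebraic multiplicity = 3, geometric multiplicity = 2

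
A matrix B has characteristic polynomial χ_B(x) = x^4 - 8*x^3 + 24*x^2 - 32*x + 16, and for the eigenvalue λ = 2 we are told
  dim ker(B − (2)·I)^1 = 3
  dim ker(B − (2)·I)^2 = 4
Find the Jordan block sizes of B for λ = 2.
Block sizes for λ = 2: [2, 1, 1]

From the dimensions of kernels of powers, the number of Jordan blocks of size at least j is d_j − d_{j−1} where d_j = dim ker(N^j) (with d_0 = 0). Computing the differences gives [3, 1].
The number of blocks of size exactly k is (#blocks of size ≥ k) − (#blocks of size ≥ k + 1), so the partition is: 2 block(s) of size 1, 1 block(s) of size 2.
In nonincreasing order the block sizes are [2, 1, 1].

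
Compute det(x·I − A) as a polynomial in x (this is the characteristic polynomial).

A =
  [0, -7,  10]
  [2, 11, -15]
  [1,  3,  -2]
x^3 - 9*x^2 + 27*x - 27

Expanding det(x·I − A) (e.g. by cofactor expansion or by noting that A is similar to its Jordan form J, which has the same characteristic polynomial as A) gives
  χ_A(x) = x^3 - 9*x^2 + 27*x - 27
which factors as (x - 3)^3. The eigenvalues (with algebraic multiplicities) are λ = 3 with multiplicity 3.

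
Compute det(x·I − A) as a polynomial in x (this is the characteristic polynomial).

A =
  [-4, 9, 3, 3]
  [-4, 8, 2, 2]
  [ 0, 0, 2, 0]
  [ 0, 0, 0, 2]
x^4 - 8*x^3 + 24*x^2 - 32*x + 16

Expanding det(x·I − A) (e.g. by cofactor expansion or by noting that A is similar to its Jordan form J, which has the same characteristic polynomial as A) gives
  χ_A(x) = x^4 - 8*x^3 + 24*x^2 - 32*x + 16
which factors as (x - 2)^4. The eigenvalues (with algebraic multiplicities) are λ = 2 with multiplicity 4.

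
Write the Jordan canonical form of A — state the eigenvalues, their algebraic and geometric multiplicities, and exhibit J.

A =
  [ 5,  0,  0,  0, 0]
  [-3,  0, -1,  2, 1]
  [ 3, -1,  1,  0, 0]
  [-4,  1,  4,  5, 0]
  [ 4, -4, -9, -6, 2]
J_3(1) ⊕ J_2(5)

The characteristic polynomial is
  det(x·I − A) = x^5 - 13*x^4 + 58*x^3 - 106*x^2 + 85*x - 25 = (x - 5)^2*(x - 1)^3

Eigenvalues and multiplicities (the geometric multiplicity of λ is n − rank(A − λI), which equals the number of Jordan blocks for λ):
  λ = 1: algebraic multiplicity = 3, geometric multiplicity = 1
  λ = 5: algebraic multiplicity = 2, geometric multiplicity = 1

Determining the block sizes for each eigenvalue:
  λ = 1: one block (gm = 1), so the single block has size am = 3 → block sizes [3]
  λ = 5: one block (gm = 1), so the single block has size am = 2 → block sizes [2]

Assembling the blocks gives a Jordan form
J =
  [1, 1, 0, 0, 0]
  [0, 1, 1, 0, 0]
  [0, 0, 1, 0, 0]
  [0, 0, 0, 5, 1]
  [0, 0, 0, 0, 5]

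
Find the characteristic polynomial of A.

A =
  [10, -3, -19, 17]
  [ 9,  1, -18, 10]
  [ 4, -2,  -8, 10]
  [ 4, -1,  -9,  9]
x^4 - 12*x^3 + 48*x^2 - 80*x + 48

Expanding det(x·I − A) (e.g. by cofactor expansion or by noting that A is similar to its Jordan form J, which has the same characteristic polynomial as A) gives
  χ_A(x) = x^4 - 12*x^3 + 48*x^2 - 80*x + 48
which factors as (x - 6)*(x - 2)^3. The eigenvalues (with algebraic multiplicities) are λ = 2 with multiplicity 3, λ = 6 with multiplicity 1.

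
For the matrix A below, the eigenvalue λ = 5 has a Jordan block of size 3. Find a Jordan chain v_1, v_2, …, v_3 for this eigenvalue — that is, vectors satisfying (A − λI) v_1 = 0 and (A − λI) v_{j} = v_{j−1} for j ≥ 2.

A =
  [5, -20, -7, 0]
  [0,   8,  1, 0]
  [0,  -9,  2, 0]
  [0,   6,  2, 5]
A Jordan chain for λ = 5 of length 3:
v_1 = (3, 0, 0, 0)ᵀ
v_2 = (-20, 3, -9, 6)ᵀ
v_3 = (0, 1, 0, 0)ᵀ

Let N = A − (5)·I. We want v_3 with N^3 v_3 = 0 but N^2 v_3 ≠ 0; then v_{j-1} := N · v_j for j = 3, …, 2.

Pick v_3 = (0, 1, 0, 0)ᵀ.
Then v_2 = N · v_3 = (-20, 3, -9, 6)ᵀ.
Then v_1 = N · v_2 = (3, 0, 0, 0)ᵀ.

Sanity check: (A − (5)·I) v_1 = (0, 0, 0, 0)ᵀ = 0. ✓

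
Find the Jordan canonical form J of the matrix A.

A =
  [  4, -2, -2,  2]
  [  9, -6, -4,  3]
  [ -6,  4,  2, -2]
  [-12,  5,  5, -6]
J_1(-2) ⊕ J_1(-2) ⊕ J_2(-1)

The characteristic polynomial is
  det(x·I − A) = x^4 + 6*x^3 + 13*x^2 + 12*x + 4 = (x + 1)^2*(x + 2)^2

Eigenvalues and multiplicities (the geometric multiplicity of λ is n − rank(A − λI), which equals the number of Jordan blocks for λ):
  λ = -2: algebraic multiplicity = 2, geometric multiplicity = 2
  λ = -1: algebraic multiplicity = 2, geometric multiplicity = 1

Determining the block sizes for each eigenvalue:
  λ = -2: gm = am = 2, so every block has size 1 → block sizes [1, 1]
  λ = -1: one block (gm = 1), so the single block has size am = 2 → block sizes [2]

Assembling the blocks gives a Jordan form
J =
  [-2,  0,  0,  0]
  [ 0, -2,  0,  0]
  [ 0,  0, -1,  1]
  [ 0,  0,  0, -1]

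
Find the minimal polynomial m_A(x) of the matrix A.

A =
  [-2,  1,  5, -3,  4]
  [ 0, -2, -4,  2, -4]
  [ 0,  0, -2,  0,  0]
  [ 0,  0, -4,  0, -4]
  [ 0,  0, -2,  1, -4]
x^2 + 4*x + 4

The characteristic polynomial is χ_A(x) = (x + 2)^5, so the eigenvalues are known. The minimal polynomial is
  m_A(x) = Π_λ (x − λ)^{k_λ}
where k_λ is the size of the *largest* Jordan block for λ (equivalently, the smallest k with (A − λI)^k v = 0 for every generalised eigenvector v of λ).

  λ = -2: largest Jordan block has size 2, contributing (x + 2)^2

So m_A(x) = (x + 2)^2 = x^2 + 4*x + 4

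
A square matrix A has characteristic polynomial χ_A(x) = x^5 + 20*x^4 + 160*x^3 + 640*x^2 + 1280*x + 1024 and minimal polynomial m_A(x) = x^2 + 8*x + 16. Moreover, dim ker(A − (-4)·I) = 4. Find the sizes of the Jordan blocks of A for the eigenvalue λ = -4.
Block sizes for λ = -4: [2, 1, 1, 1]

Step 1 — from the characteristic polynomial, algebraic multiplicity of λ = -4 is 5. From dim ker(A − (-4)·I) = 4, there are exactly 4 Jordan blocks for λ = -4.
Step 2 — from the minimal polynomial, the factor (x + 4)^2 tells us the largest block for λ = -4 has size 2.
Step 3 — with total size 5, 4 blocks, and largest block 2, the block sizes (in nonincreasing order) are [2, 1, 1, 1].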